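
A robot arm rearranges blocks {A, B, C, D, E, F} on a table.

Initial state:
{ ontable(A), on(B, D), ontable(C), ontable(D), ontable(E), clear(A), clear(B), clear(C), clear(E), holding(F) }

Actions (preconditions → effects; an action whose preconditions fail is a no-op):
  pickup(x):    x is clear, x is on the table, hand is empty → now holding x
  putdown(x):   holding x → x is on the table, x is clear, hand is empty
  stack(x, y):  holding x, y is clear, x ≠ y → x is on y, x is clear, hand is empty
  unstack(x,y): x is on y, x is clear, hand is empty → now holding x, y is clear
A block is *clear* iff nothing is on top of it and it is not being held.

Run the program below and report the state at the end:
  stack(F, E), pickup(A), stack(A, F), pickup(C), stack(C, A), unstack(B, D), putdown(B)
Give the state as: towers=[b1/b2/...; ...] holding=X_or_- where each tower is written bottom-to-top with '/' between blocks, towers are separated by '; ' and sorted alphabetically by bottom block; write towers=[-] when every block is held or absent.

towers=[B; D; E/F/A/C] holding=-

step 1 (stack(F, E)): towers=[A; C; D/B; E/F] holding=-
step 2 (pickup(A)): towers=[C; D/B; E/F] holding=A
step 3 (stack(A, F)): towers=[C; D/B; E/F/A] holding=-
step 4 (pickup(C)): towers=[D/B; E/F/A] holding=C
step 5 (stack(C, A)): towers=[D/B; E/F/A/C] holding=-
step 6 (unstack(B, D)): towers=[D; E/F/A/C] holding=B
step 7 (putdown(B)): towers=[B; D; E/F/A/C] holding=-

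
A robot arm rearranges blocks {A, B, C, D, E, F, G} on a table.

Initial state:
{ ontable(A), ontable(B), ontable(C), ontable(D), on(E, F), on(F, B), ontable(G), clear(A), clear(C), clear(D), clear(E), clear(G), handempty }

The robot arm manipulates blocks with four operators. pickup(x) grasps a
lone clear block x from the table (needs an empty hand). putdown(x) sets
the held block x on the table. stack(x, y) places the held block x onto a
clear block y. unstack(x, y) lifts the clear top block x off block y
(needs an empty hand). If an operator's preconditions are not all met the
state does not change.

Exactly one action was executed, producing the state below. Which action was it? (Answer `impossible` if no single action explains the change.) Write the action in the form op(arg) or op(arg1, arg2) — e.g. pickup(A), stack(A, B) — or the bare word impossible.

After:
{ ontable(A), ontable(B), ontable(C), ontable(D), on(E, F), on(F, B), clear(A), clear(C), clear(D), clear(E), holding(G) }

pickup(G)

target: towers=[A; B/F/E; C; D] holding=G
         pickup(G) → towers=[A; B/F/E; C; D] holding=G  ← match
         pickup(D) → towers=[A; B/F/E; C; G] holding=D
         pickup(A) → towers=[B/F/E; C; D; G] holding=A
     unstack(E, F) → towers=[A; B/F; C; D; G] holding=E
         pickup(C) → towers=[A; B/F/E; D; G] holding=C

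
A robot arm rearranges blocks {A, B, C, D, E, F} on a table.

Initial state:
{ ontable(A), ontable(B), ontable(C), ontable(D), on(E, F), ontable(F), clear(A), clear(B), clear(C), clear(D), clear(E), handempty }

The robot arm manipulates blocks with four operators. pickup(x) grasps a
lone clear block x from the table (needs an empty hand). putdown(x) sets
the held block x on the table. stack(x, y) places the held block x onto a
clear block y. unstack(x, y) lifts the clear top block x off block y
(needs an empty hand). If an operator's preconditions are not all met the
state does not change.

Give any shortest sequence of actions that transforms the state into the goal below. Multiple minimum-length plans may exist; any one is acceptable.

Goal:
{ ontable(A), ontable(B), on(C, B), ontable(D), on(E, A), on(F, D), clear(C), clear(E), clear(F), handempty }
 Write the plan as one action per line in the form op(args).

unstack(E, F)
stack(E, A)
pickup(F)
stack(F, D)
pickup(C)
stack(C, B)

step 1 (unstack(E, F)): towers=[A; B; C; D; F] holding=E
step 2 (stack(E, A)): towers=[A/E; B; C; D; F] holding=-
step 3 (pickup(F)): towers=[A/E; B; C; D] holding=F
step 4 (stack(F, D)): towers=[A/E; B; C; D/F] holding=-
step 5 (pickup(C)): towers=[A/E; B; D/F] holding=C
step 6 (stack(C, B)): towers=[A/E; B/C; D/F] holding=-
goal check: towers=[A/E; B/C; D/F] holding=- — reached (length 6, optimal by BFS)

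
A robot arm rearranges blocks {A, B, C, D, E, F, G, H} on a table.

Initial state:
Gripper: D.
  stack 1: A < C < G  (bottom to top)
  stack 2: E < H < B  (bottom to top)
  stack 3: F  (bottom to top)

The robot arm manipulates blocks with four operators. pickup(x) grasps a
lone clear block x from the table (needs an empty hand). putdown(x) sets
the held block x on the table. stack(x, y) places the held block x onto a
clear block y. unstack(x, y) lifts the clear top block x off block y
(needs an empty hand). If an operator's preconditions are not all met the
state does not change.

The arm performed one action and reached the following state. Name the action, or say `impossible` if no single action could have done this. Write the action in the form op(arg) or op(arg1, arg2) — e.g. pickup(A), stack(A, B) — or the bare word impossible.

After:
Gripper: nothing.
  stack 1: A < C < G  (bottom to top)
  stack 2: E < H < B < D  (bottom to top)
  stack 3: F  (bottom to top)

target: towers=[A/C/G; E/H/B/D; F] holding=-
        putdown(D) → towers=[A/C/G; D; E/H/B; F] holding=-
       stack(D, G) → towers=[A/C/G/D; E/H/B; F] holding=-
       stack(D, B) → towers=[A/C/G; E/H/B/D; F] holding=-  ← match
       stack(D, F) → towers=[A/C/G; E/H/B; F/D] holding=-

stack(D, B)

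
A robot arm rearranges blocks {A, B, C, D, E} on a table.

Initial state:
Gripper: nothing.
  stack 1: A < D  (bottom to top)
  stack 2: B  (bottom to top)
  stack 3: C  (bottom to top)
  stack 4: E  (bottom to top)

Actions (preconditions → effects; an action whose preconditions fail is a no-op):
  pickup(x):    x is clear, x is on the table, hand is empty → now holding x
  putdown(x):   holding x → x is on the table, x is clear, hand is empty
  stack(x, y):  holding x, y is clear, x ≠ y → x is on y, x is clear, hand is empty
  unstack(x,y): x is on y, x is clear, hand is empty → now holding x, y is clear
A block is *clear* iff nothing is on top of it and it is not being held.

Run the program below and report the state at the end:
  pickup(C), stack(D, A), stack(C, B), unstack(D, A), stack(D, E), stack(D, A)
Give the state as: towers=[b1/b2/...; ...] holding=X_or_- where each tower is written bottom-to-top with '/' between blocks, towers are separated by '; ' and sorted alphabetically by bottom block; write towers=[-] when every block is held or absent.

step 1 (pickup(C)): towers=[A/D; B; E] holding=C
step 2 (stack(D, A)) [no-op]: towers=[A/D; B; E] holding=C
step 3 (stack(C, B)): towers=[A/D; B/C; E] holding=-
step 4 (unstack(D, A)): towers=[A; B/C; E] holding=D
step 5 (stack(D, E)): towers=[A; B/C; E/D] holding=-
step 6 (stack(D, A)) [no-op]: towers=[A; B/C; E/D] holding=-

towers=[A; B/C; E/D] holding=-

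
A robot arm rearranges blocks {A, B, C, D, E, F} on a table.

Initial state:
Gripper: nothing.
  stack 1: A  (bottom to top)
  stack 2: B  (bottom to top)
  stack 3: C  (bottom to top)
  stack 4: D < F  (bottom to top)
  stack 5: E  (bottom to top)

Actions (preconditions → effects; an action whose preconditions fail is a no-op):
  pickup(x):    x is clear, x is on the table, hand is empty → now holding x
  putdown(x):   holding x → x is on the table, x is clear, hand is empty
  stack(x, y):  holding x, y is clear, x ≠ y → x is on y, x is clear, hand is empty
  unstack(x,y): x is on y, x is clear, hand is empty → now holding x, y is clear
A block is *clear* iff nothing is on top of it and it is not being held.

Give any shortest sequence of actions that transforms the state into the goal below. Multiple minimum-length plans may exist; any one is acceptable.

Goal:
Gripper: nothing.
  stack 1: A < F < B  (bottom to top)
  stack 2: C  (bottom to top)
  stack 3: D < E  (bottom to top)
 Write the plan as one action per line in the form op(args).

unstack(F, D)
stack(F, A)
pickup(B)
stack(B, F)
pickup(E)
stack(E, D)

step 1 (unstack(F, D)): towers=[A; B; C; D; E] holding=F
step 2 (stack(F, A)): towers=[A/F; B; C; D; E] holding=-
step 3 (pickup(B)): towers=[A/F; C; D; E] holding=B
step 4 (stack(B, F)): towers=[A/F/B; C; D; E] holding=-
step 5 (pickup(E)): towers=[A/F/B; C; D] holding=E
step 6 (stack(E, D)): towers=[A/F/B; C; D/E] holding=-
goal check: towers=[A/F/B; C; D/E] holding=- — reached (length 6, optimal by BFS)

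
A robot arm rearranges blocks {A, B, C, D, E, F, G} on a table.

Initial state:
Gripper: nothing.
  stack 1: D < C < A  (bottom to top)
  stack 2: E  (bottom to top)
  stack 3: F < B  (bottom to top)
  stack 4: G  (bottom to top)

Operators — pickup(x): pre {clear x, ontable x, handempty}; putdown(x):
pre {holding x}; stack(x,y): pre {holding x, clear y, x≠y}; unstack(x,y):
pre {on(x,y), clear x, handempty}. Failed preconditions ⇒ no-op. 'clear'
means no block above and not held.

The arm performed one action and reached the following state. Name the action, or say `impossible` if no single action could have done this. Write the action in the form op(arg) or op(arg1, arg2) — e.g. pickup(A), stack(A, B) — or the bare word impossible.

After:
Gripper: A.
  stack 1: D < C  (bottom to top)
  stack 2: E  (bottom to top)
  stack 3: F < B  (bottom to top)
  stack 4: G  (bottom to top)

unstack(A, C)

target: towers=[D/C; E; F/B; G] holding=A
     unstack(B, F) → towers=[D/C/A; E; F; G] holding=B
         pickup(G) → towers=[D/C/A; E; F/B] holding=G
     unstack(A, C) → towers=[D/C; E; F/B; G] holding=A  ← match
         pickup(E) → towers=[D/C/A; F/B; G] holding=E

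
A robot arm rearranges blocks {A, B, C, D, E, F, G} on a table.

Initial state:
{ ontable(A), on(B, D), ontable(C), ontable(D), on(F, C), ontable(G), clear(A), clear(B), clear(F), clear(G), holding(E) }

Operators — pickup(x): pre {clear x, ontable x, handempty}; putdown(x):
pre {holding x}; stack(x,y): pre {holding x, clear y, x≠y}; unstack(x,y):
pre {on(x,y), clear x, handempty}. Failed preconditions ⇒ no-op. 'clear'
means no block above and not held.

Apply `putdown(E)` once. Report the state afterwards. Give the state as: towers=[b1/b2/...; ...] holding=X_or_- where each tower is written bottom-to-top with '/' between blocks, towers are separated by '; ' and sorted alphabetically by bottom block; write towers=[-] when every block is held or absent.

towers=[A; C/F; D/B; E; G] holding=-

before: towers=[A; C/F; D/B; G] holding=E
pre[putdown(E)]: holding(E) yes
all met → apply putdown(E)
after:  towers=[A; C/F; D/B; E; G] holding=-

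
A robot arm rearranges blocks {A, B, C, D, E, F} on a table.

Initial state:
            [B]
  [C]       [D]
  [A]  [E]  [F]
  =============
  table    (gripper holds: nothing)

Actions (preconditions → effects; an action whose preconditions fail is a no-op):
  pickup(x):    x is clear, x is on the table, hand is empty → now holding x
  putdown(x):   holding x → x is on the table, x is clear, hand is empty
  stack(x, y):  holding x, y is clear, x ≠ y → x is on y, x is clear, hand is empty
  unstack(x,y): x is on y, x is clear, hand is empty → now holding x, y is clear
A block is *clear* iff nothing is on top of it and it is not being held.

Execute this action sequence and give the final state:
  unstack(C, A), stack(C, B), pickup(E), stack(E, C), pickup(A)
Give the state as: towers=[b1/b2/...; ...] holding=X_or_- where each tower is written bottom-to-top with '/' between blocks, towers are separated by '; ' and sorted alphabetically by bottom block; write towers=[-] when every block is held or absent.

towers=[F/D/B/C/E] holding=A

step 1 (unstack(C, A)): towers=[A; E; F/D/B] holding=C
step 2 (stack(C, B)): towers=[A; E; F/D/B/C] holding=-
step 3 (pickup(E)): towers=[A; F/D/B/C] holding=E
step 4 (stack(E, C)): towers=[A; F/D/B/C/E] holding=-
step 5 (pickup(A)): towers=[F/D/B/C/E] holding=A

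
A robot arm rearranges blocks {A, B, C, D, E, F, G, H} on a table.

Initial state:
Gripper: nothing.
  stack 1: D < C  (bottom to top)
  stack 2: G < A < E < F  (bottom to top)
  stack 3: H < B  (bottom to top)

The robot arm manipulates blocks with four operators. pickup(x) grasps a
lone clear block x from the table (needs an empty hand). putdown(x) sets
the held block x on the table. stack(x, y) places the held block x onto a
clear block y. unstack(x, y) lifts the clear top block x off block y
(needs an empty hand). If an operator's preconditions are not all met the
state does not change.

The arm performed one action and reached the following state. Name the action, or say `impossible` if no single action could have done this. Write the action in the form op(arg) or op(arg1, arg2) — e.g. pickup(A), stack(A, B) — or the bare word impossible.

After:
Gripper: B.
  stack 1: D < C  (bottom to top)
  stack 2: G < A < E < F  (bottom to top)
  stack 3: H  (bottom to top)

unstack(B, H)

target: towers=[D/C; G/A/E/F; H] holding=B
     unstack(B, H) → towers=[D/C; G/A/E/F; H] holding=B  ← match
     unstack(F, E) → towers=[D/C; G/A/E; H/B] holding=F
     unstack(C, D) → towers=[D; G/A/E/F; H/B] holding=C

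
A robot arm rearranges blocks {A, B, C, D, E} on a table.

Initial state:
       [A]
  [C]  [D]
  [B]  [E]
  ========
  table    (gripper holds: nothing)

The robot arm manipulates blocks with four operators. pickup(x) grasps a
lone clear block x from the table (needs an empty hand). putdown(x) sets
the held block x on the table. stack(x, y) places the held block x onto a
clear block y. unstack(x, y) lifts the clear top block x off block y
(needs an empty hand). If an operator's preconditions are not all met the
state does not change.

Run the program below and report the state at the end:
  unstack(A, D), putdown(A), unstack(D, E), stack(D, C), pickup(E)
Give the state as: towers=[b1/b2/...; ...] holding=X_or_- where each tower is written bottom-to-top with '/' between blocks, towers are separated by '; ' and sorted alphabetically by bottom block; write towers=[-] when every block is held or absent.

towers=[A; B/C/D] holding=E

step 1 (unstack(A, D)): towers=[B/C; E/D] holding=A
step 2 (putdown(A)): towers=[A; B/C; E/D] holding=-
step 3 (unstack(D, E)): towers=[A; B/C; E] holding=D
step 4 (stack(D, C)): towers=[A; B/C/D; E] holding=-
step 5 (pickup(E)): towers=[A; B/C/D] holding=E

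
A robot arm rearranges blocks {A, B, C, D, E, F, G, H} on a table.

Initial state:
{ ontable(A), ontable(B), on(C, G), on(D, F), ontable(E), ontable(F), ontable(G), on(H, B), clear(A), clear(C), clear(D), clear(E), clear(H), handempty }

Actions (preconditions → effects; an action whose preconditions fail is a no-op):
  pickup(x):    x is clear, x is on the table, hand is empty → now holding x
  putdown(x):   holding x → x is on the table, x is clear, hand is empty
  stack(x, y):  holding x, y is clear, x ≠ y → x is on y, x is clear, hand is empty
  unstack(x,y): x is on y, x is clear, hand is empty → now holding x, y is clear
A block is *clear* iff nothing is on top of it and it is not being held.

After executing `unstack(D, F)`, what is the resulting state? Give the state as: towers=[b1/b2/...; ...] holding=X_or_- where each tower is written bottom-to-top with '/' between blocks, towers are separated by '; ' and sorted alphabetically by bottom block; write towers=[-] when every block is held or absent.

towers=[A; B/H; E; F; G/C] holding=D

before: towers=[A; B/H; E; F/D; G/C] holding=-
pre[unstack(D, F)]: on(D,F) ✓, clear(D) ✓, handempty ✓
all met → apply unstack(D, F)
after:  towers=[A; B/H; E; F; G/C] holding=D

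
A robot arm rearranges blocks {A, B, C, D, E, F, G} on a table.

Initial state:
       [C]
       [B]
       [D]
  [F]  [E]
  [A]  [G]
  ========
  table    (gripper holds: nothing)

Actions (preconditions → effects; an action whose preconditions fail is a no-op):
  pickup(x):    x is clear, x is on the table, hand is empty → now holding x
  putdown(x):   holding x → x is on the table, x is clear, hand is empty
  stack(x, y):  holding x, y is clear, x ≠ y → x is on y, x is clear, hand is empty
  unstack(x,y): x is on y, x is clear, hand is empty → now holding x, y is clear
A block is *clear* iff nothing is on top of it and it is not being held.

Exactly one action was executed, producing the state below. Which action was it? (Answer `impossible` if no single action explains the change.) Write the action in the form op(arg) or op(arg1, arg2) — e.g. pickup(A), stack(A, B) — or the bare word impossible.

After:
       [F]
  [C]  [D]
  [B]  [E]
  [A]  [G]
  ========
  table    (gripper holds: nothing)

target: towers=[A/B/C; G/E/D/F] holding=-
     unstack(F, A) → towers=[A; G/E/D/B/C] holding=F
     unstack(C, B) → towers=[A/F; G/E/D/B] holding=C
none of the 2 applicable actions match → impossible

impossible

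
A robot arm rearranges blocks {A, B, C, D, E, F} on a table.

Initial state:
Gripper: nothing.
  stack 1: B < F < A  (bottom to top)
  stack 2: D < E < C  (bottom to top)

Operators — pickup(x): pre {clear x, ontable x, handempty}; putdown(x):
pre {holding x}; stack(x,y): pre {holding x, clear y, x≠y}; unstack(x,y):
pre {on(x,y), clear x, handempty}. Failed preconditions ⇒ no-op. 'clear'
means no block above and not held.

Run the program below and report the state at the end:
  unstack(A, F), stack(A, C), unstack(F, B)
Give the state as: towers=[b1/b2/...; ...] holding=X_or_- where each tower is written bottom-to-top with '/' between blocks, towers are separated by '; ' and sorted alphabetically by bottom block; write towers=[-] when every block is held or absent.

step 1 (unstack(A, F)): towers=[B/F; D/E/C] holding=A
step 2 (stack(A, C)): towers=[B/F; D/E/C/A] holding=-
step 3 (unstack(F, B)): towers=[B; D/E/C/A] holding=F

towers=[B; D/E/C/A] holding=F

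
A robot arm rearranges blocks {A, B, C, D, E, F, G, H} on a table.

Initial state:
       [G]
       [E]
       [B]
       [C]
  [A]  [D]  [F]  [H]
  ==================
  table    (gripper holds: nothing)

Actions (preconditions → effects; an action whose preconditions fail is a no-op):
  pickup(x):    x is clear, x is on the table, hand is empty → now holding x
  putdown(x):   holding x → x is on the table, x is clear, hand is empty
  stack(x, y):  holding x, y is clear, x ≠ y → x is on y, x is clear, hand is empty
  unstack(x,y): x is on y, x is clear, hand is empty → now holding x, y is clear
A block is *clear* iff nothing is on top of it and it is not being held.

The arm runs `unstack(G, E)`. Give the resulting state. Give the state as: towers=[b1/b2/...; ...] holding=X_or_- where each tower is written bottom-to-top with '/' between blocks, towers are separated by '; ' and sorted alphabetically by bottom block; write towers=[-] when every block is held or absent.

towers=[A; D/C/B/E; F; H] holding=G

before: towers=[A; D/C/B/E/G; F; H] holding=-
pre[unstack(G, E)]: on(G,E) yes, clear(G) yes, handempty yes
all met → apply unstack(G, E)
after:  towers=[A; D/C/B/E; F; H] holding=G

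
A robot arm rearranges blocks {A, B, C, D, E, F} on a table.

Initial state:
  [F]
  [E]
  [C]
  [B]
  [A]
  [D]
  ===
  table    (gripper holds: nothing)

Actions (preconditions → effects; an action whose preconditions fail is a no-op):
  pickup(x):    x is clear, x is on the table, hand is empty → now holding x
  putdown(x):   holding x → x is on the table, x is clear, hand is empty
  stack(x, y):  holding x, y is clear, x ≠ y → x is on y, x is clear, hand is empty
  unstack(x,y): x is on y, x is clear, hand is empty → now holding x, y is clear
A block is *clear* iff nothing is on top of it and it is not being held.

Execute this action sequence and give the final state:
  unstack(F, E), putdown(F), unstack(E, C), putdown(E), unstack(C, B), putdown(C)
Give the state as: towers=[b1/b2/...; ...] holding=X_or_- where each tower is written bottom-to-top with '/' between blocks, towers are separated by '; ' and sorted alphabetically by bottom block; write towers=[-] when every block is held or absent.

towers=[C; D/A/B; E; F] holding=-

step 1 (unstack(F, E)): towers=[D/A/B/C/E] holding=F
step 2 (putdown(F)): towers=[D/A/B/C/E; F] holding=-
step 3 (unstack(E, C)): towers=[D/A/B/C; F] holding=E
step 4 (putdown(E)): towers=[D/A/B/C; E; F] holding=-
step 5 (unstack(C, B)): towers=[D/A/B; E; F] holding=C
step 6 (putdown(C)): towers=[C; D/A/B; E; F] holding=-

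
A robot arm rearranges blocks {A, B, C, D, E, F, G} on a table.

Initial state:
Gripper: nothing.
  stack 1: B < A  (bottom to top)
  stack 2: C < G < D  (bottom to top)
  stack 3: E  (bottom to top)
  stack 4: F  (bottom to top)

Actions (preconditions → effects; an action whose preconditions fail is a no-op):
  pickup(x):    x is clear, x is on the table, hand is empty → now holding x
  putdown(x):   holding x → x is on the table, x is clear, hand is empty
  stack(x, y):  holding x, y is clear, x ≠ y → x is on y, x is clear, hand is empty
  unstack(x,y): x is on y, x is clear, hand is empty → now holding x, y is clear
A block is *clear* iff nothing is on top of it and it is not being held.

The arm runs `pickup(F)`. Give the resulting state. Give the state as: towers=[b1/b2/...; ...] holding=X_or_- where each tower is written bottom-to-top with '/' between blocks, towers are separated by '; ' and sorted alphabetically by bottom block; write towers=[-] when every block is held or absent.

towers=[B/A; C/G/D; E] holding=F

before: towers=[B/A; C/G/D; E; F] holding=-
pre[pickup(F)]: clear(F) ok, ontable(F) ok, handempty ok
all met → apply pickup(F)
after:  towers=[B/A; C/G/D; E] holding=F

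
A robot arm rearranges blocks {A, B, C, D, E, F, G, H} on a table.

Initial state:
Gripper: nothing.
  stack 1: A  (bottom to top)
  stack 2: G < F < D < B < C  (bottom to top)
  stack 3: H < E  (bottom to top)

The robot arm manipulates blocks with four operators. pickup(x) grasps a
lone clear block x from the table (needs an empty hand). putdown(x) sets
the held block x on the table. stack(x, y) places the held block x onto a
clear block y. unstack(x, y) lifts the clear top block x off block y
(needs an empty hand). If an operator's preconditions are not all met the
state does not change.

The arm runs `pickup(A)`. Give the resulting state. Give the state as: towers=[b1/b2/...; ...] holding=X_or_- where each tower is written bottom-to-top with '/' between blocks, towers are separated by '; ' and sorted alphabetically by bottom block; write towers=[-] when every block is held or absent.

before: towers=[A; G/F/D/B/C; H/E] holding=-
pre[pickup(A)]: clear(A) yes, ontable(A) yes, handempty yes
all met → apply pickup(A)
after:  towers=[G/F/D/B/C; H/E] holding=A

towers=[G/F/D/B/C; H/E] holding=A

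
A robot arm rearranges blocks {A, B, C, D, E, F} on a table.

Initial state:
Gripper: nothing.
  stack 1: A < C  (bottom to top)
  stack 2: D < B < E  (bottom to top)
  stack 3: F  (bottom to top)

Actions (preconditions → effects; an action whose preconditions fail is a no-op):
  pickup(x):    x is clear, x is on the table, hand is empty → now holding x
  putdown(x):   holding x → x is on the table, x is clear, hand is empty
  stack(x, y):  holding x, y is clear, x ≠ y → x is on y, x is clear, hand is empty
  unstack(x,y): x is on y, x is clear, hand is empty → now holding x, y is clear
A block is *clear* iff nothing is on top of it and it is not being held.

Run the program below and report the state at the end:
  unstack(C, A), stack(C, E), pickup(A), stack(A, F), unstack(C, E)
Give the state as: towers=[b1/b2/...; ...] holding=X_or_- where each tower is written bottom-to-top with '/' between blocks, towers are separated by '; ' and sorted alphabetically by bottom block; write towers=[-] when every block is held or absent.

step 1 (unstack(C, A)): towers=[A; D/B/E; F] holding=C
step 2 (stack(C, E)): towers=[A; D/B/E/C; F] holding=-
step 3 (pickup(A)): towers=[D/B/E/C; F] holding=A
step 4 (stack(A, F)): towers=[D/B/E/C; F/A] holding=-
step 5 (unstack(C, E)): towers=[D/B/E; F/A] holding=C

towers=[D/B/E; F/A] holding=C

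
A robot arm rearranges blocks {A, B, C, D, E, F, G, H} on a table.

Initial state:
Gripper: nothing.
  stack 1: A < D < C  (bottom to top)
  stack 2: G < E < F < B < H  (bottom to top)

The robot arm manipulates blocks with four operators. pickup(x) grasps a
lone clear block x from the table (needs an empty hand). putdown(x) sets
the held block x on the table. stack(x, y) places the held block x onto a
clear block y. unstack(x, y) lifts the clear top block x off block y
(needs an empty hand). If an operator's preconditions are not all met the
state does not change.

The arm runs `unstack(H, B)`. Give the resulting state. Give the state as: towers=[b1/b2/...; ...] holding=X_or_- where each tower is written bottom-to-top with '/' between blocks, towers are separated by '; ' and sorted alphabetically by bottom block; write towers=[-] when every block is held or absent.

before: towers=[A/D/C; G/E/F/B/H] holding=-
pre[unstack(H, B)]: on(H,B) yes, clear(H) yes, handempty yes
all met → apply unstack(H, B)
after:  towers=[A/D/C; G/E/F/B] holding=H

towers=[A/D/C; G/E/F/B] holding=H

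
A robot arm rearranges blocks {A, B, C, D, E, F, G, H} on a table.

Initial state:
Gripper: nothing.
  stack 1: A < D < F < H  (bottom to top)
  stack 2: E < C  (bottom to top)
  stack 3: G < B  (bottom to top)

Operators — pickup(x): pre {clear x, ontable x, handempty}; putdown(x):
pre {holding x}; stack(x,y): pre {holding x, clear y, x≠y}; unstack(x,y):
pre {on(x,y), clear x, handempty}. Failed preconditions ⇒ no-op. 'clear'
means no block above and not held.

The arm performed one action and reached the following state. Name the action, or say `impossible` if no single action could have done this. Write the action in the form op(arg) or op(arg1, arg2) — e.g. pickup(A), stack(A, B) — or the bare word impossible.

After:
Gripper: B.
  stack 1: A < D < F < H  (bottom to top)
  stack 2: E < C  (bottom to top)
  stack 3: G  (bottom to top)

unstack(B, G)

target: towers=[A/D/F/H; E/C; G] holding=B
     unstack(H, F) → towers=[A/D/F; E/C; G/B] holding=H
     unstack(B, G) → towers=[A/D/F/H; E/C; G] holding=B  ← match
     unstack(C, E) → towers=[A/D/F/H; E; G/B] holding=C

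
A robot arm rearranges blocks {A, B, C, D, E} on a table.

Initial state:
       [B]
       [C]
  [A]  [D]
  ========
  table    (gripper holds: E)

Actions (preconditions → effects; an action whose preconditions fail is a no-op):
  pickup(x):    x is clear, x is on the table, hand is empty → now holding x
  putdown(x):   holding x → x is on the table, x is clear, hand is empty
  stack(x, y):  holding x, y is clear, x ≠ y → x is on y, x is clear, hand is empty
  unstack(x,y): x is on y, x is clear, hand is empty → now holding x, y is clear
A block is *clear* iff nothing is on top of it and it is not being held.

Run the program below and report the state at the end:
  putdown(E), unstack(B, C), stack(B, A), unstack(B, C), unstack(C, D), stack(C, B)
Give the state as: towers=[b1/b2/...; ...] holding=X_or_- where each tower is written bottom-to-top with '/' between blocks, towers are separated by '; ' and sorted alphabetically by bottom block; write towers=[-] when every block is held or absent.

step 1 (putdown(E)): towers=[A; D/C/B; E] holding=-
step 2 (unstack(B, C)): towers=[A; D/C; E] holding=B
step 3 (stack(B, A)): towers=[A/B; D/C; E] holding=-
step 4 (unstack(B, C)) [no-op]: towers=[A/B; D/C; E] holding=-
step 5 (unstack(C, D)): towers=[A/B; D; E] holding=C
step 6 (stack(C, B)): towers=[A/B/C; D; E] holding=-

towers=[A/B/C; D; E] holding=-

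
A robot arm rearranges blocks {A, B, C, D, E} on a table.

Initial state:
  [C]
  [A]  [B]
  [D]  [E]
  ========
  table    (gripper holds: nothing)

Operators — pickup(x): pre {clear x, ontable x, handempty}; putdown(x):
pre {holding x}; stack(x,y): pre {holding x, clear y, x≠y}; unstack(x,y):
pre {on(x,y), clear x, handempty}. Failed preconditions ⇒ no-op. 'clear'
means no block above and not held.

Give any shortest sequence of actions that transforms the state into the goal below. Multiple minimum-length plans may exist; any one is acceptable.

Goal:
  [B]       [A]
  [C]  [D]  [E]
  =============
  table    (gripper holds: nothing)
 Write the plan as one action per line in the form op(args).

unstack(C, A)
putdown(C)
unstack(B, E)
stack(B, C)
unstack(A, D)
stack(A, E)

step 1 (unstack(C, A)): towers=[D/A; E/B] holding=C
step 2 (putdown(C)): towers=[C; D/A; E/B] holding=-
step 3 (unstack(B, E)): towers=[C; D/A; E] holding=B
step 4 (stack(B, C)): towers=[C/B; D/A; E] holding=-
step 5 (unstack(A, D)): towers=[C/B; D; E] holding=A
step 6 (stack(A, E)): towers=[C/B; D; E/A] holding=-
goal check: towers=[C/B; D; E/A] holding=- — reached (length 6, optimal by BFS)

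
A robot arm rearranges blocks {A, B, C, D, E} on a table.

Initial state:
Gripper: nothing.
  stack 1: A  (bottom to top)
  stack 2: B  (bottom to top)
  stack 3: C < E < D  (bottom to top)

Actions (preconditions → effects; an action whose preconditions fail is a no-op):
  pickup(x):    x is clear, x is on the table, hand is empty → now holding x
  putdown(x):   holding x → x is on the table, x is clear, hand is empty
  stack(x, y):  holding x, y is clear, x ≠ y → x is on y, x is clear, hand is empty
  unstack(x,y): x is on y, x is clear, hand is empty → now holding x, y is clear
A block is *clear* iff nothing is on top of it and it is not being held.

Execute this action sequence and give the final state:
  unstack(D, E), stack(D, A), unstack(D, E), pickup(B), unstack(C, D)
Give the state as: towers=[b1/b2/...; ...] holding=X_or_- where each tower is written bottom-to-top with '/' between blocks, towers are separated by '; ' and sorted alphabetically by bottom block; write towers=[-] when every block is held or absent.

step 1 (unstack(D, E)): towers=[A; B; C/E] holding=D
step 2 (stack(D, A)): towers=[A/D; B; C/E] holding=-
step 3 (unstack(D, E)) [no-op]: towers=[A/D; B; C/E] holding=-
step 4 (pickup(B)): towers=[A/D; C/E] holding=B
step 5 (unstack(C, D)) [no-op]: towers=[A/D; C/E] holding=B

towers=[A/D; C/E] holding=B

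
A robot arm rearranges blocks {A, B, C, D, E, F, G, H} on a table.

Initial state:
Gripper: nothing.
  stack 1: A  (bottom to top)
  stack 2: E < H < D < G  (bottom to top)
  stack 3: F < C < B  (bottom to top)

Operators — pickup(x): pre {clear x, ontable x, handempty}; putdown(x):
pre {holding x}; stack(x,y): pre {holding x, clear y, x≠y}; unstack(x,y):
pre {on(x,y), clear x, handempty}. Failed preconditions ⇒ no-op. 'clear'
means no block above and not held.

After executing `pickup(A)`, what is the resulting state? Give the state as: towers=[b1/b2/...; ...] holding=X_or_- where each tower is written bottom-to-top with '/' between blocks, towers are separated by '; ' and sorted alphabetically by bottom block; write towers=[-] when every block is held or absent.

towers=[E/H/D/G; F/C/B] holding=A

before: towers=[A; E/H/D/G; F/C/B] holding=-
pre[pickup(A)]: clear(A) ✓, ontable(A) ✓, handempty ✓
all met → apply pickup(A)
after:  towers=[E/H/D/G; F/C/B] holding=A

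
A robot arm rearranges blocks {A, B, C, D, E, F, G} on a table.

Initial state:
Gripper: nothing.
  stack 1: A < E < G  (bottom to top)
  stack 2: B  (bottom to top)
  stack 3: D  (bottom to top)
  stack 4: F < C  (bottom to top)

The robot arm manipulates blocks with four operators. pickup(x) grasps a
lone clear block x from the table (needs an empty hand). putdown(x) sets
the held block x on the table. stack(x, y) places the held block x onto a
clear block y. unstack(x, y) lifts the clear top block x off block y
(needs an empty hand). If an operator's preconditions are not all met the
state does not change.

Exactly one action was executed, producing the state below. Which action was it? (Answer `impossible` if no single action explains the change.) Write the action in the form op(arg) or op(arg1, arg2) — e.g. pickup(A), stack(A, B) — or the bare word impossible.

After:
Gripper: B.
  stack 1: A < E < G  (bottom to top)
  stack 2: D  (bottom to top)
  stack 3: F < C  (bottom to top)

pickup(B)

target: towers=[A/E/G; D; F/C] holding=B
         pickup(B) → towers=[A/E/G; D; F/C] holding=B  ← match
     unstack(G, E) → towers=[A/E; B; D; F/C] holding=G
         pickup(D) → towers=[A/E/G; B; F/C] holding=D
     unstack(C, F) → towers=[A/E/G; B; D; F] holding=C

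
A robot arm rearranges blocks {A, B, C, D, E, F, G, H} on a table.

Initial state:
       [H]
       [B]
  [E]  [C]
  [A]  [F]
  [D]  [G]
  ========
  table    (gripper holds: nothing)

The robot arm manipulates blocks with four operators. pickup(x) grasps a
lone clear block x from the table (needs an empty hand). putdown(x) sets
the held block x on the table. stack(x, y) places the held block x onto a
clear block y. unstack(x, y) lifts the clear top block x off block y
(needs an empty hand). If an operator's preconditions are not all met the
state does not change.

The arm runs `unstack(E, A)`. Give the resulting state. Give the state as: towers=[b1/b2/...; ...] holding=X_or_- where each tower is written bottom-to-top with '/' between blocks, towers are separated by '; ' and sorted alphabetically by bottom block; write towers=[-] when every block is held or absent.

before: towers=[D/A/E; G/F/C/B/H] holding=-
pre[unstack(E, A)]: on(E,A) ok, clear(E) ok, handempty ok
all met → apply unstack(E, A)
after:  towers=[D/A; G/F/C/B/H] holding=E

towers=[D/A; G/F/C/B/H] holding=E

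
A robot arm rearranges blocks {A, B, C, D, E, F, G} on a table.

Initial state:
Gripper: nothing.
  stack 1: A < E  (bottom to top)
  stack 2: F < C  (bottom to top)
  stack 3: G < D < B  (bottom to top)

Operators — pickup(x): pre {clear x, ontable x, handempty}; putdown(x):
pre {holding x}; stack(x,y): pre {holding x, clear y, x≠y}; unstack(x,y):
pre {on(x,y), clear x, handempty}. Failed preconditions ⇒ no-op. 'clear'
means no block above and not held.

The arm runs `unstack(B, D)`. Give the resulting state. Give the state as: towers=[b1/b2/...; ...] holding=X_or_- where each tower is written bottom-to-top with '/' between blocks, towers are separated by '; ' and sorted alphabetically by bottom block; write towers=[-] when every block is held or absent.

towers=[A/E; F/C; G/D] holding=B

before: towers=[A/E; F/C; G/D/B] holding=-
pre[unstack(B, D)]: on(B,D) yes, clear(B) yes, handempty yes
all met → apply unstack(B, D)
after:  towers=[A/E; F/C; G/D] holding=B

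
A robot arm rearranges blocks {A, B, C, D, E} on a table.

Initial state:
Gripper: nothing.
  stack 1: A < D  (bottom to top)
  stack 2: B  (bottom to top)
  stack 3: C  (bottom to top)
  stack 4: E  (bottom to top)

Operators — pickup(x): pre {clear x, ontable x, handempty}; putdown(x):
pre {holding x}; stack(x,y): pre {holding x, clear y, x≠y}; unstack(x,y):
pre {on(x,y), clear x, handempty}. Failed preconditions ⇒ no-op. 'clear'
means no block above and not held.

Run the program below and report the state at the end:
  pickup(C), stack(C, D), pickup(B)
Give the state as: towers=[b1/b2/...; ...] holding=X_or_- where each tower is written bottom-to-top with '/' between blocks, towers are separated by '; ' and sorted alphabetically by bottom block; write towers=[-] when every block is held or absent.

towers=[A/D/C; E] holding=B

step 1 (pickup(C)): towers=[A/D; B; E] holding=C
step 2 (stack(C, D)): towers=[A/D/C; B; E] holding=-
step 3 (pickup(B)): towers=[A/D/C; E] holding=B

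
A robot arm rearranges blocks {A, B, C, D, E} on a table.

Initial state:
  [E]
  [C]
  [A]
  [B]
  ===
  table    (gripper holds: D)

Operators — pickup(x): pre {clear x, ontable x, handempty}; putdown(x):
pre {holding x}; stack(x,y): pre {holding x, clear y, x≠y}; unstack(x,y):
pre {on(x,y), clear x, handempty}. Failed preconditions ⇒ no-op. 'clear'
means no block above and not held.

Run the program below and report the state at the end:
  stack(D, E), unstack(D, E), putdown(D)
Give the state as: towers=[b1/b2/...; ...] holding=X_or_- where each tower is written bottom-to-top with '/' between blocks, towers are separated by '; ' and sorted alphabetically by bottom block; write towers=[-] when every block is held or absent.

towers=[B/A/C/E; D] holding=-

step 1 (stack(D, E)): towers=[B/A/C/E/D] holding=-
step 2 (unstack(D, E)): towers=[B/A/C/E] holding=D
step 3 (putdown(D)): towers=[B/A/C/E; D] holding=-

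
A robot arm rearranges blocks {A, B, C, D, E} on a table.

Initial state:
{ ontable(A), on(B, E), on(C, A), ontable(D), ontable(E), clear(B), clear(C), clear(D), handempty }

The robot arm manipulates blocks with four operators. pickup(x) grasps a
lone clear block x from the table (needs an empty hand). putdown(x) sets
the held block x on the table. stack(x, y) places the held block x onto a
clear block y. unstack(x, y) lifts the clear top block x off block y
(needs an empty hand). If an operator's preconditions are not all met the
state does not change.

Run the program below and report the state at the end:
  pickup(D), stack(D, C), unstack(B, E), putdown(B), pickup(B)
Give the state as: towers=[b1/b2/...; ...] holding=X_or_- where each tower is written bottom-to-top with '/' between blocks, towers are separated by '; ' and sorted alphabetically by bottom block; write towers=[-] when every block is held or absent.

towers=[A/C/D; E] holding=B

step 1 (pickup(D)): towers=[A/C; E/B] holding=D
step 2 (stack(D, C)): towers=[A/C/D; E/B] holding=-
step 3 (unstack(B, E)): towers=[A/C/D; E] holding=B
step 4 (putdown(B)): towers=[A/C/D; B; E] holding=-
step 5 (pickup(B)): towers=[A/C/D; E] holding=B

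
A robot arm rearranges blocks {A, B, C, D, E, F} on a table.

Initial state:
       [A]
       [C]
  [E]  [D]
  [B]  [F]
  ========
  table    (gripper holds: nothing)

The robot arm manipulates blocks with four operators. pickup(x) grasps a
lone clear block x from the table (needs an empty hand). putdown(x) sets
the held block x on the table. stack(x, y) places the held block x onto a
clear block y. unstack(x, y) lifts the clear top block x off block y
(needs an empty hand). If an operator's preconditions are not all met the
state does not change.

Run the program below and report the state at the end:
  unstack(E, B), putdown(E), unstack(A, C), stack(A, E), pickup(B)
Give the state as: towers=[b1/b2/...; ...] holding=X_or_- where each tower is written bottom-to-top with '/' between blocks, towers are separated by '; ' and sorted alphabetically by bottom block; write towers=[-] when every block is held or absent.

towers=[E/A; F/D/C] holding=B

step 1 (unstack(E, B)): towers=[B; F/D/C/A] holding=E
step 2 (putdown(E)): towers=[B; E; F/D/C/A] holding=-
step 3 (unstack(A, C)): towers=[B; E; F/D/C] holding=A
step 4 (stack(A, E)): towers=[B; E/A; F/D/C] holding=-
step 5 (pickup(B)): towers=[E/A; F/D/C] holding=B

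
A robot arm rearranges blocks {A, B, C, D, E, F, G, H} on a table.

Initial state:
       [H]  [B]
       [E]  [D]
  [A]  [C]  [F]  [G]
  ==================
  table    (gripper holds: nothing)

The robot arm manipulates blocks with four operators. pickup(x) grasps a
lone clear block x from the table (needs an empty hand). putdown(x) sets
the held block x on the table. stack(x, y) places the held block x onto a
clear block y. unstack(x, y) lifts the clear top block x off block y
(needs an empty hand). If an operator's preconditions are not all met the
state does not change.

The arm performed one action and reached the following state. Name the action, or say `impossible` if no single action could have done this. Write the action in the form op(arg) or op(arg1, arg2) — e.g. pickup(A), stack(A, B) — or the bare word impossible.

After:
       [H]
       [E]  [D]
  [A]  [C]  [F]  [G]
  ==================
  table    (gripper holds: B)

target: towers=[A; C/E/H; F/D; G] holding=B
         pickup(G) → towers=[A; C/E/H; F/D/B] holding=G
         pickup(A) → towers=[C/E/H; F/D/B; G] holding=A
     unstack(H, E) → towers=[A; C/E; F/D/B; G] holding=H
     unstack(B, D) → towers=[A; C/E/H; F/D; G] holding=B  ← match

unstack(B, D)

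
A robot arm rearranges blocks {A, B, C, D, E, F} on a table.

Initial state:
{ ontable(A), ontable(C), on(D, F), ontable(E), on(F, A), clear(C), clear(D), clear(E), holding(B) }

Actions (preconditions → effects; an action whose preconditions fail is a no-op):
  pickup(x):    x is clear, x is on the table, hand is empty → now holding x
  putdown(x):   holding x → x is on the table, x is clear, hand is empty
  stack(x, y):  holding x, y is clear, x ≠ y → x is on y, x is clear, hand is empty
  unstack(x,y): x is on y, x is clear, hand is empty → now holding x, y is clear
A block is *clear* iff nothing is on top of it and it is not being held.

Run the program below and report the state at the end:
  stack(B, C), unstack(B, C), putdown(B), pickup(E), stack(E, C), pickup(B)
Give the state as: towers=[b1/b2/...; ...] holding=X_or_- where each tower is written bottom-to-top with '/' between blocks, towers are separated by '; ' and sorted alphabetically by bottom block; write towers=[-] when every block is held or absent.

step 1 (stack(B, C)): towers=[A/F/D; C/B; E] holding=-
step 2 (unstack(B, C)): towers=[A/F/D; C; E] holding=B
step 3 (putdown(B)): towers=[A/F/D; B; C; E] holding=-
step 4 (pickup(E)): towers=[A/F/D; B; C] holding=E
step 5 (stack(E, C)): towers=[A/F/D; B; C/E] holding=-
step 6 (pickup(B)): towers=[A/F/D; C/E] holding=B

towers=[A/F/D; C/E] holding=B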